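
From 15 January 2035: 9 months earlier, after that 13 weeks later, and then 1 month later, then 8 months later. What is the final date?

Going back 9 months from January 15, 2035:
month 1 − 9 = -8, which is month 4 of year 2034 → April 2034.
Day 15 is valid in April, giving April 15, 2034.
Advancing 13 weeks (= 91 days) from April 15, 2034:
April has 30 days, so 30 − 15 = 15 days remain after April 15, 2034; 91 − 15 = 76 left.
May 2034 has 31 days: 76 − 31 = 45 left.
June 2034 has 30 days: 45 − 30 = 15 left.
15 days into July 2034 → July 15, 2034.
Counting forward 1 month from July 15, 2034:
month 7 + 1 = 8 → August 2034.
Day 15 is valid in August, giving August 15, 2034.
Advancing 8 months from August 15, 2034:
month 8 + 8 = 16, which is month 4 of year 2035 → April 2035.
Day 15 is valid in April, giving April 15, 2035.

April 15, 2035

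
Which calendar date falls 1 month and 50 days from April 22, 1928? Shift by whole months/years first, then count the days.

July 11, 1928

Counting forward 1 month and 50 days from April 22, 1928: first the month/year part, then the days.
month 4 + 1 = 5 → May 1928.
Day 22 is valid in May, giving May 22, 1928.
Now add 50 days from May 22, 1928.
May has 31 days, so 31 − 22 = 9 days remain after May 22, 1928; 50 − 9 = 41 left.
June 1928 has 30 days: 41 − 30 = 11 left.
11 days into July 1928 → July 11, 1928.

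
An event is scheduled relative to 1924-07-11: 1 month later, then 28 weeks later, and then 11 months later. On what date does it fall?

January 23, 1926

Advancing 1 month from July 11, 1924:
month 7 + 1 = 8 → August 1924.
Day 11 is valid in August, giving August 11, 1924.
Counting forward 28 weeks (= 196 days) from August 11, 1924:
August has 31 days, so 31 − 11 = 20 days remain after August 11, 1924; 196 − 20 = 176 left.
September 1924 has 30 days: 176 − 30 = 146 left.
October 1924 has 31 days: 146 − 31 = 115 left.
November 1924 has 30 days: 115 − 30 = 85 left.
December 1924 has 31 days: 85 − 31 = 54 left.
January 1925 has 31 days: 54 − 31 = 23 left.
23 days into February 1925 → February 23, 1925.
Advancing 11 months from February 23, 1925:
month 2 + 11 = 13, which is month 1 of year 1926 → January 1926.
Day 23 is valid in January, giving January 23, 1926.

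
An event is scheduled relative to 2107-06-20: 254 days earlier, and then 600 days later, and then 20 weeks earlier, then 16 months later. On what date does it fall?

May 12, 2109

Subtracting 254 days from June 20, 2107:
Going back 20 days from June 20, 2107 reaches the end of the previous month; 254 − 20 = 234 left.
May 2107 has 31 days: 234 − 31 = 203 left.
April 2107 has 30 days: 203 − 30 = 173 left.
March 2107 has 31 days: 173 − 31 = 142 left.
February 2107 has 28 days (2107 is not a leap year): 142 − 28 = 114 left.
January 2107 has 31 days: 114 − 31 = 83 left.
December 2106 has 31 days: 83 − 31 = 52 left.
November 2106 has 30 days: 52 − 30 = 22 left.
October 2106 has 31 days; 31 − 22 = 9 → October 9, 2106.
Counting forward 600 days from October 9, 2106:
October has 31 days, so 31 − 9 = 22 days remain after October 9, 2106; 600 − 22 = 578 left.
November 2106 has 30 days: 578 − 30 = 548 left.
December 2106 has 31 days: 548 − 31 = 517 left.
January 2107 has 31 days: 517 − 31 = 486 left.
February 2107 has 28 days (2107 is not a leap year): 486 − 28 = 458 left.
March 2107 has 31 days: 458 − 31 = 427 left.
April 2107 has 30 days: 427 − 30 = 397 left.
May 2107 has 31 days: 397 − 31 = 366 left.
June 2107 has 30 days: 366 − 30 = 336 left.
July 2107 has 31 days: 336 − 31 = 305 left.
August 2107 has 31 days: 305 − 31 = 274 left.
September 2107 has 30 days: 274 − 30 = 244 left.
October 2107 has 31 days: 244 − 31 = 213 left.
November 2107 has 30 days: 213 − 30 = 183 left.
December 2107 has 31 days: 183 − 31 = 152 left.
January 2108 has 31 days: 152 − 31 = 121 left.
February 2108 has 29 days (2108 is a leap year): 121 − 29 = 92 left.
March 2108 has 31 days: 92 − 31 = 61 left.
April 2108 has 30 days: 61 − 30 = 31 left.
31 days into May 2108 → May 31, 2108.
Going back 20 weeks (= 140 days) from May 31, 2108:
Going back 31 days from May 31, 2108 reaches the end of the previous month; 140 − 31 = 109 left.
April 2108 has 30 days: 109 − 30 = 79 left.
March 2108 has 31 days: 79 − 31 = 48 left.
February 2108 has 29 days (2108 is a leap year): 48 − 29 = 19 left.
January 2108 has 31 days; 31 − 19 = 12 → January 12, 2108.
Advancing 16 months from January 12, 2108:
month 1 + 16 = 17, which is month 5 of year 2109 → May 2109.
Day 12 is valid in May, giving May 12, 2109.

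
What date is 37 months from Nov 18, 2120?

Counting forward 37 months from November 18, 2120.
month 11 + 37 = 48, which is month 12 of year 2123 → December 2123.
Day 18 is valid in December, giving December 18, 2123.

December 18, 2123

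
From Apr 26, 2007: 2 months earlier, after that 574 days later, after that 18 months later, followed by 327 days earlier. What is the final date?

April 29, 2009

Subtracting 2 months from April 26, 2007:
month 4 − 2 = 2 → February 2007.
Day 26 is valid in February, giving February 26, 2007.
Advancing 574 days from February 26, 2007:
February has 28 days, so 28 − 26 = 2 days remain after February 26, 2007; 574 − 2 = 572 left.
March 2007 has 31 days: 572 − 31 = 541 left.
April 2007 has 30 days: 541 − 30 = 511 left.
May 2007 has 31 days: 511 − 31 = 480 left.
June 2007 has 30 days: 480 − 30 = 450 left.
July 2007 has 31 days: 450 − 31 = 419 left.
August 2007 has 31 days: 419 − 31 = 388 left.
September 2007 has 30 days: 388 − 30 = 358 left.
October 2007 has 31 days: 358 − 31 = 327 left.
November 2007 has 30 days: 327 − 30 = 297 left.
December 2007 has 31 days: 297 − 31 = 266 left.
January 2008 has 31 days: 266 − 31 = 235 left.
February 2008 has 29 days (2008 is a leap year): 235 − 29 = 206 left.
March 2008 has 31 days: 206 − 31 = 175 left.
April 2008 has 30 days: 175 − 30 = 145 left.
May 2008 has 31 days: 145 − 31 = 114 left.
June 2008 has 30 days: 114 − 30 = 84 left.
July 2008 has 31 days: 84 − 31 = 53 left.
August 2008 has 31 days: 53 − 31 = 22 left.
22 days into September 2008 → September 22, 2008.
Adding 18 months from September 22, 2008:
month 9 + 18 = 27, which is month 3 of year 2010 → March 2010.
Day 22 is valid in March, giving March 22, 2010.
Subtracting 327 days from March 22, 2010:
Going back 22 days from March 22, 2010 reaches the end of the previous month; 327 − 22 = 305 left.
February 2010 has 28 days (2010 is not a leap year): 305 − 28 = 277 left.
January 2010 has 31 days: 277 − 31 = 246 left.
December 2009 has 31 days: 246 − 31 = 215 left.
November 2009 has 30 days: 215 − 30 = 185 left.
October 2009 has 31 days: 185 − 31 = 154 left.
September 2009 has 30 days: 154 − 30 = 124 left.
August 2009 has 31 days: 124 − 31 = 93 left.
July 2009 has 31 days: 93 − 31 = 62 left.
June 2009 has 30 days: 62 − 30 = 32 left.
May 2009 has 31 days: 32 − 31 = 1 left.
April 2009 has 30 days; 30 − 1 = 29 → April 29, 2009.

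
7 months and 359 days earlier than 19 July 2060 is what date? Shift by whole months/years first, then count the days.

Going back 7 months and 359 days from July 19, 2060: first the month/year part, then the days.
month 7 − 7 = 0, which is month 12 of year 2059 → December 2059.
Day 19 is valid in December, giving December 19, 2059.
Now subtract 359 days from December 19, 2059.
Going back 19 days from December 19, 2059 reaches the end of the previous month; 359 − 19 = 340 left.
November 2059 has 30 days: 340 − 30 = 310 left.
October 2059 has 31 days: 310 − 31 = 279 left.
September 2059 has 30 days: 279 − 30 = 249 left.
August 2059 has 31 days: 249 − 31 = 218 left.
July 2059 has 31 days: 218 − 31 = 187 left.
June 2059 has 30 days: 187 − 30 = 157 left.
May 2059 has 31 days: 157 − 31 = 126 left.
April 2059 has 30 days: 126 − 30 = 96 left.
March 2059 has 31 days: 96 − 31 = 65 left.
February 2059 has 28 days (2059 is not a leap year): 65 − 28 = 37 left.
January 2059 has 31 days: 37 − 31 = 6 left.
December 2058 has 31 days; 31 − 6 = 25 → December 25, 2058.

December 25, 2058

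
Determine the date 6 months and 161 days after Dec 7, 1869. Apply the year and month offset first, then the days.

November 15, 1870

Adding 6 months and 161 days from December 7, 1869: first the month/year part, then the days.
month 12 + 6 = 18, which is month 6 of year 1870 → June 1870.
Day 7 is valid in June, giving June 7, 1870.
Now add 161 days from June 7, 1870.
June has 30 days, so 30 − 7 = 23 days remain after June 7, 1870; 161 − 23 = 138 left.
July 1870 has 31 days: 138 − 31 = 107 left.
August 1870 has 31 days: 107 − 31 = 76 left.
September 1870 has 30 days: 76 − 30 = 46 left.
October 1870 has 31 days: 46 − 31 = 15 left.
15 days into November 1870 → November 15, 1870.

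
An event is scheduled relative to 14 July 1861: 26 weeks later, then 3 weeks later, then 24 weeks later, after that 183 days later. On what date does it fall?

January 19, 1863

Adding 26 weeks (= 182 days) from July 14, 1861:
July has 31 days, so 31 − 14 = 17 days remain after July 14, 1861; 182 − 17 = 165 left.
August 1861 has 31 days: 165 − 31 = 134 left.
September 1861 has 30 days: 134 − 30 = 104 left.
October 1861 has 31 days: 104 − 31 = 73 left.
November 1861 has 30 days: 73 − 30 = 43 left.
December 1861 has 31 days: 43 − 31 = 12 left.
12 days into January 1862 → January 12, 1862.
Advancing 3 weeks (= 21 days) from January 12, 1862:
January has 31 days, so 31 − 12 = 19 days remain after January 12, 1862; 21 − 19 = 2 left.
2 days into February 1862 → February 2, 1862.
Counting forward 24 weeks (= 168 days) from February 2, 1862:
February has 28 days, so 28 − 2 = 26 days remain after February 2, 1862; 168 − 26 = 142 left.
March 1862 has 31 days: 142 − 31 = 111 left.
April 1862 has 30 days: 111 − 30 = 81 left.
May 1862 has 31 days: 81 − 31 = 50 left.
June 1862 has 30 days: 50 − 30 = 20 left.
20 days into July 1862 → July 20, 1862.
Advancing 183 days from July 20, 1862:
July has 31 days, so 31 − 20 = 11 days remain after July 20, 1862; 183 − 11 = 172 left.
August 1862 has 31 days: 172 − 31 = 141 left.
September 1862 has 30 days: 141 − 30 = 111 left.
October 1862 has 31 days: 111 − 31 = 80 left.
November 1862 has 30 days: 80 − 30 = 50 left.
December 1862 has 31 days: 50 − 31 = 19 left.
19 days into January 1863 → January 19, 1863.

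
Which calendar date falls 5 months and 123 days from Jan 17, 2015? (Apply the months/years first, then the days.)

Counting forward 5 months and 123 days from January 17, 2015: first the month/year part, then the days.
month 1 + 5 = 6 → June 2015.
Day 17 is valid in June, giving June 17, 2015.
Now add 123 days from June 17, 2015.
June has 30 days, so 30 − 17 = 13 days remain after June 17, 2015; 123 − 13 = 110 left.
July 2015 has 31 days: 110 − 31 = 79 left.
August 2015 has 31 days: 79 − 31 = 48 left.
September 2015 has 30 days: 48 − 30 = 18 left.
18 days into October 2015 → October 18, 2015.

October 18, 2015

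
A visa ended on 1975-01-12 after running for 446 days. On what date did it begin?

October 23, 1973

Counting back 446 days from January 12, 1975.
Going back 12 days from January 12, 1975 reaches the end of the previous month; 446 − 12 = 434 left.
December 1974 has 31 days: 434 − 31 = 403 left.
November 1974 has 30 days: 403 − 30 = 373 left.
October 1974 has 31 days: 373 − 31 = 342 left.
September 1974 has 30 days: 342 − 30 = 312 left.
August 1974 has 31 days: 312 − 31 = 281 left.
July 1974 has 31 days: 281 − 31 = 250 left.
June 1974 has 30 days: 250 − 30 = 220 left.
May 1974 has 31 days: 220 − 31 = 189 left.
April 1974 has 30 days: 189 − 30 = 159 left.
March 1974 has 31 days: 159 − 31 = 128 left.
February 1974 has 28 days (1974 is not a leap year): 128 − 28 = 100 left.
January 1974 has 31 days: 100 − 31 = 69 left.
December 1973 has 31 days: 69 − 31 = 38 left.
November 1973 has 30 days: 38 − 30 = 8 left.
October 1973 has 31 days; 31 − 8 = 23 → October 23, 1973.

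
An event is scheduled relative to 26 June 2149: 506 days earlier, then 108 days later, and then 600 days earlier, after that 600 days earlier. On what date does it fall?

Counting back 506 days from June 26, 2149:
Going back 26 days from June 26, 2149 reaches the end of the previous month; 506 − 26 = 480 left.
May 2149 has 31 days: 480 − 31 = 449 left.
April 2149 has 30 days: 449 − 30 = 419 left.
March 2149 has 31 days: 419 − 31 = 388 left.
February 2149 has 28 days (2149 is not a leap year): 388 − 28 = 360 left.
January 2149 has 31 days: 360 − 31 = 329 left.
December 2148 has 31 days: 329 − 31 = 298 left.
November 2148 has 30 days: 298 − 30 = 268 left.
October 2148 has 31 days: 268 − 31 = 237 left.
September 2148 has 30 days: 237 − 30 = 207 left.
August 2148 has 31 days: 207 − 31 = 176 left.
July 2148 has 31 days: 176 − 31 = 145 left.
June 2148 has 30 days: 145 − 30 = 115 left.
May 2148 has 31 days: 115 − 31 = 84 left.
April 2148 has 30 days: 84 − 30 = 54 left.
March 2148 has 31 days: 54 − 31 = 23 left.
February 2148 has 29 days; 29 − 23 = 6 → February 6, 2148.
Advancing 108 days from February 6, 2148:
February has 29 days, so 29 − 6 = 23 days remain after February 6, 2148; 108 − 23 = 85 left.
March 2148 has 31 days: 85 − 31 = 54 left.
April 2148 has 30 days: 54 − 30 = 24 left.
24 days into May 2148 → May 24, 2148.
Going back 600 days from May 24, 2148:
Going back 24 days from May 24, 2148 reaches the end of the previous month; 600 − 24 = 576 left.
April 2148 has 30 days: 576 − 30 = 546 left.
March 2148 has 31 days: 546 − 31 = 515 left.
February 2148 has 29 days (2148 is a leap year): 515 − 29 = 486 left.
January 2148 has 31 days: 486 − 31 = 455 left.
December 2147 has 31 days: 455 − 31 = 424 left.
November 2147 has 30 days: 424 − 30 = 394 left.
October 2147 has 31 days: 394 − 31 = 363 left.
September 2147 has 30 days: 363 − 30 = 333 left.
August 2147 has 31 days: 333 − 31 = 302 left.
July 2147 has 31 days: 302 − 31 = 271 left.
June 2147 has 30 days: 271 − 30 = 241 left.
May 2147 has 31 days: 241 − 31 = 210 left.
April 2147 has 30 days: 210 − 30 = 180 left.
March 2147 has 31 days: 180 − 31 = 149 left.
February 2147 has 28 days (2147 is not a leap year): 149 − 28 = 121 left.
January 2147 has 31 days: 121 − 31 = 90 left.
December 2146 has 31 days: 90 − 31 = 59 left.
November 2146 has 30 days: 59 − 30 = 29 left.
October 2146 has 31 days; 31 − 29 = 2 → October 2, 2146.
Counting back 600 days from October 2, 2146:
Going back 2 days from October 2, 2146 reaches the end of the previous month; 600 − 2 = 598 left.
September 2146 has 30 days: 598 − 30 = 568 left.
August 2146 has 31 days: 568 − 31 = 537 left.
July 2146 has 31 days: 537 − 31 = 506 left.
June 2146 has 30 days: 506 − 30 = 476 left.
May 2146 has 31 days: 476 − 31 = 445 left.
April 2146 has 30 days: 445 − 30 = 415 left.
March 2146 has 31 days: 415 − 31 = 384 left.
February 2146 has 28 days (2146 is not a leap year): 384 − 28 = 356 left.
January 2146 has 31 days: 356 − 31 = 325 left.
December 2145 has 31 days: 325 − 31 = 294 left.
November 2145 has 30 days: 294 − 30 = 264 left.
October 2145 has 31 days: 264 − 31 = 233 left.
September 2145 has 30 days: 233 − 30 = 203 left.
August 2145 has 31 days: 203 − 31 = 172 left.
July 2145 has 31 days: 172 − 31 = 141 left.
June 2145 has 30 days: 141 − 30 = 111 left.
May 2145 has 31 days: 111 − 31 = 80 left.
April 2145 has 30 days: 80 − 30 = 50 left.
March 2145 has 31 days: 50 − 31 = 19 left.
February 2145 has 28 days; 28 − 19 = 9 → February 9, 2145.

February 9, 2145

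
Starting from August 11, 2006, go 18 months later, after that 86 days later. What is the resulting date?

May 7, 2008

Adding 18 months from August 11, 2006:
month 8 + 18 = 26, which is month 2 of year 2008 → February 2008.
Day 11 is valid in February, giving February 11, 2008.
Advancing 86 days from February 11, 2008:
February has 29 days, so 29 − 11 = 18 days remain after February 11, 2008; 86 − 18 = 68 left.
March 2008 has 31 days: 68 − 31 = 37 left.
April 2008 has 30 days: 37 − 30 = 7 left.
7 days into May 2008 → May 7, 2008.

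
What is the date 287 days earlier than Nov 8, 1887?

January 25, 1887

Going back 287 days from November 8, 1887.
Going back 8 days from November 8, 1887 reaches the end of the previous month; 287 − 8 = 279 left.
October 1887 has 31 days: 279 − 31 = 248 left.
September 1887 has 30 days: 248 − 30 = 218 left.
August 1887 has 31 days: 218 − 31 = 187 left.
July 1887 has 31 days: 187 − 31 = 156 left.
June 1887 has 30 days: 156 − 30 = 126 left.
May 1887 has 31 days: 126 − 31 = 95 left.
April 1887 has 30 days: 95 − 30 = 65 left.
March 1887 has 31 days: 65 − 31 = 34 left.
February 1887 has 28 days (1887 is not a leap year): 34 − 28 = 6 left.
January 1887 has 31 days; 31 − 6 = 25 → January 25, 1887.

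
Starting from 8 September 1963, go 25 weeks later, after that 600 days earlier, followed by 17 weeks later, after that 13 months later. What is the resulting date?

Counting forward 25 weeks (= 175 days) from September 8, 1963:
September has 30 days, so 30 − 8 = 22 days remain after September 8, 1963; 175 − 22 = 153 left.
October 1963 has 31 days: 153 − 31 = 122 left.
November 1963 has 30 days: 122 − 30 = 92 left.
December 1963 has 31 days: 92 − 31 = 61 left.
January 1964 has 31 days: 61 − 31 = 30 left.
February 1964 has 29 days (1964 is a leap year): 30 − 29 = 1 left.
1 day into March 1964 → March 1, 1964.
Going back 600 days from March 1, 1964:
Going back 1 day from March 1, 1964 reaches the end of the previous month; 600 − 1 = 599 left.
February 1964 has 29 days (1964 is a leap year): 599 − 29 = 570 left.
January 1964 has 31 days: 570 − 31 = 539 left.
December 1963 has 31 days: 539 − 31 = 508 left.
November 1963 has 30 days: 508 − 30 = 478 left.
October 1963 has 31 days: 478 − 31 = 447 left.
September 1963 has 30 days: 447 − 30 = 417 left.
August 1963 has 31 days: 417 − 31 = 386 left.
July 1963 has 31 days: 386 − 31 = 355 left.
June 1963 has 30 days: 355 − 30 = 325 left.
May 1963 has 31 days: 325 − 31 = 294 left.
April 1963 has 30 days: 294 − 30 = 264 left.
March 1963 has 31 days: 264 − 31 = 233 left.
February 1963 has 28 days (1963 is not a leap year): 233 − 28 = 205 left.
January 1963 has 31 days: 205 − 31 = 174 left.
December 1962 has 31 days: 174 − 31 = 143 left.
November 1962 has 30 days: 143 − 30 = 113 left.
October 1962 has 31 days: 113 − 31 = 82 left.
September 1962 has 30 days: 82 − 30 = 52 left.
August 1962 has 31 days: 52 − 31 = 21 left.
July 1962 has 31 days; 31 − 21 = 10 → July 10, 1962.
Counting forward 17 weeks (= 119 days) from July 10, 1962:
July has 31 days, so 31 − 10 = 21 days remain after July 10, 1962; 119 − 21 = 98 left.
August 1962 has 31 days: 98 − 31 = 67 left.
September 1962 has 30 days: 67 − 30 = 37 left.
October 1962 has 31 days: 37 − 31 = 6 left.
6 days into November 1962 → November 6, 1962.
Adding 13 months from November 6, 1962:
month 11 + 13 = 24, which is month 12 of year 1963 → December 1963.
Day 6 is valid in December, giving December 6, 1963.

December 6, 1963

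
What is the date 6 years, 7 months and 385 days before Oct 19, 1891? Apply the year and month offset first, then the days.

Counting back 6 years, 7 months and 385 days from October 19, 1891: first the month/year part, then the days.
-6 years → 1885; month 10 − 7 = 3 → March 1885.
Day 19 is valid in March, giving March 19, 1885.
Now subtract 385 days from March 19, 1885.
Going back 19 days from March 19, 1885 reaches the end of the previous month; 385 − 19 = 366 left.
February 1885 has 28 days (1885 is not a leap year): 366 − 28 = 338 left.
January 1885 has 31 days: 338 − 31 = 307 left.
December 1884 has 31 days: 307 − 31 = 276 left.
November 1884 has 30 days: 276 − 30 = 246 left.
October 1884 has 31 days: 246 − 31 = 215 left.
September 1884 has 30 days: 215 − 30 = 185 left.
August 1884 has 31 days: 185 − 31 = 154 left.
July 1884 has 31 days: 154 − 31 = 123 left.
June 1884 has 30 days: 123 − 30 = 93 left.
May 1884 has 31 days: 93 − 31 = 62 left.
April 1884 has 30 days: 62 − 30 = 32 left.
March 1884 has 31 days: 32 − 31 = 1 left.
February 1884 has 29 days; 29 − 1 = 28 → February 28, 1884.

February 28, 1884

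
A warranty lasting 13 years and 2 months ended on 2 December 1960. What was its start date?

Going back 13 years and 2 months from December 2, 1960.
-13 years → 1947; month 12 − 2 = 10 → October 1947.
Day 2 is valid in October, giving October 2, 1947.

October 2, 1947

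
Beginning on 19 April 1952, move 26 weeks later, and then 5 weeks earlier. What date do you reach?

Advancing 26 weeks (= 182 days) from April 19, 1952:
April has 30 days, so 30 − 19 = 11 days remain after April 19, 1952; 182 − 11 = 171 left.
May 1952 has 31 days: 171 − 31 = 140 left.
June 1952 has 30 days: 140 − 30 = 110 left.
July 1952 has 31 days: 110 − 31 = 79 left.
August 1952 has 31 days: 79 − 31 = 48 left.
September 1952 has 30 days: 48 − 30 = 18 left.
18 days into October 1952 → October 18, 1952.
Going back 5 weeks (= 35 days) from October 18, 1952:
Going back 18 days from October 18, 1952 reaches the end of the previous month; 35 − 18 = 17 left.
September 1952 has 30 days; 30 − 17 = 13 → September 13, 1952.

September 13, 1952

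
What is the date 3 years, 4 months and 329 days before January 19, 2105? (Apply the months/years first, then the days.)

October 25, 2100

Counting back 3 years, 4 months and 329 days from January 19, 2105: first the month/year part, then the days.
-3 years → 2102; month 1 − 4 = -3, which is month 9 of year 2101 → September 2101.
Day 19 is valid in September, giving September 19, 2101.
Now subtract 329 days from September 19, 2101.
Going back 19 days from September 19, 2101 reaches the end of the previous month; 329 − 19 = 310 left.
August 2101 has 31 days: 310 − 31 = 279 left.
July 2101 has 31 days: 279 − 31 = 248 left.
June 2101 has 30 days: 248 − 30 = 218 left.
May 2101 has 31 days: 218 − 31 = 187 left.
April 2101 has 30 days: 187 − 30 = 157 left.
March 2101 has 31 days: 157 − 31 = 126 left.
February 2101 has 28 days (2101 is not a leap year): 126 − 28 = 98 left.
January 2101 has 31 days: 98 − 31 = 67 left.
December 2100 has 31 days: 67 − 31 = 36 left.
November 2100 has 30 days: 36 − 30 = 6 left.
October 2100 has 31 days; 31 − 6 = 25 → October 25, 2100.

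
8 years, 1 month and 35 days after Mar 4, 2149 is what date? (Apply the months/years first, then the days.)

May 9, 2157

Advancing 8 years, 1 month and 35 days from March 4, 2149: first the month/year part, then the days.
+8 years → 2157; month 3 + 1 = 4 → April 2157.
Day 4 is valid in April, giving April 4, 2157.
Now add 35 days from April 4, 2157.
April has 30 days, so 30 − 4 = 26 days remain after April 4, 2157; 35 − 26 = 9 left.
9 days into May 2157 → May 9, 2157.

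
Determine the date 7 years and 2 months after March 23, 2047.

May 23, 2054

Adding 7 years and 2 months from March 23, 2047.
+7 years → 2054; month 3 + 2 = 5 → May 2054.
Day 23 is valid in May, giving May 23, 2054.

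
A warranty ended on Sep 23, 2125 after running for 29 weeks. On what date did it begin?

March 4, 2125

Going back 29 weeks = 203 days from September 23, 2125.
Going back 23 days from September 23, 2125 reaches the end of the previous month; 203 − 23 = 180 left.
August 2125 has 31 days: 180 − 31 = 149 left.
July 2125 has 31 days: 149 − 31 = 118 left.
June 2125 has 30 days: 118 − 30 = 88 left.
May 2125 has 31 days: 88 − 31 = 57 left.
April 2125 has 30 days: 57 − 30 = 27 left.
March 2125 has 31 days; 31 − 27 = 4 → March 4, 2125.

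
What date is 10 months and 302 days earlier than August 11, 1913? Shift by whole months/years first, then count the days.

December 14, 1911

Going back 10 months and 302 days from August 11, 1913: first the month/year part, then the days.
month 8 − 10 = -2, which is month 10 of year 1912 → October 1912.
Day 11 is valid in October, giving October 11, 1912.
Now subtract 302 days from October 11, 1912.
Going back 11 days from October 11, 1912 reaches the end of the previous month; 302 − 11 = 291 left.
September 1912 has 30 days: 291 − 30 = 261 left.
August 1912 has 31 days: 261 − 31 = 230 left.
July 1912 has 31 days: 230 − 31 = 199 left.
June 1912 has 30 days: 199 − 30 = 169 left.
May 1912 has 31 days: 169 − 31 = 138 left.
April 1912 has 30 days: 138 − 30 = 108 left.
March 1912 has 31 days: 108 − 31 = 77 left.
February 1912 has 29 days (1912 is a leap year): 77 − 29 = 48 left.
January 1912 has 31 days: 48 − 31 = 17 left.
December 1911 has 31 days; 31 − 17 = 14 → December 14, 1911.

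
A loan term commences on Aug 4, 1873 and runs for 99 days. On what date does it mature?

Advancing 99 days from August 4, 1873.
August has 31 days, so 31 − 4 = 27 days remain after August 4, 1873; 99 − 27 = 72 left.
September 1873 has 30 days: 72 − 30 = 42 left.
October 1873 has 31 days: 42 − 31 = 11 left.
11 days into November 1873 → November 11, 1873.

November 11, 1873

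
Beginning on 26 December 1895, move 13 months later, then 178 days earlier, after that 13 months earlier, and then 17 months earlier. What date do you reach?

February 1, 1894

Advancing 13 months from December 26, 1895:
month 12 + 13 = 25, which is month 1 of year 1897 → January 1897.
Day 26 is valid in January, giving January 26, 1897.
Going back 178 days from January 26, 1897:
Going back 26 days from January 26, 1897 reaches the end of the previous month; 178 − 26 = 152 left.
December 1896 has 31 days: 152 − 31 = 121 left.
November 1896 has 30 days: 121 − 30 = 91 left.
October 1896 has 31 days: 91 − 31 = 60 left.
September 1896 has 30 days: 60 − 30 = 30 left.
August 1896 has 31 days; 31 − 30 = 1 → August 1, 1896.
Counting back 13 months from August 1, 1896:
month 8 − 13 = -5, which is month 7 of year 1895 → July 1895.
Day 1 is valid in July, giving July 1, 1895.
Counting back 17 months from July 1, 1895:
month 7 − 17 = -10, which is month 2 of year 1894 → February 1894.
Day 1 is valid in February, giving February 1, 1894.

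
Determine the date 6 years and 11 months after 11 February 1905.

Adding 6 years and 11 months from February 11, 1905.
+6 years → 1911; month 2 + 11 = 13, which is month 1 of year 1912 → January 1912.
Day 11 is valid in January, giving January 11, 1912.

January 11, 1912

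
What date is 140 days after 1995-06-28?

November 15, 1995

Adding 140 days from June 28, 1995.
June has 30 days, so 30 − 28 = 2 days remain after June 28, 1995; 140 − 2 = 138 left.
July 1995 has 31 days: 138 − 31 = 107 left.
August 1995 has 31 days: 107 − 31 = 76 left.
September 1995 has 30 days: 76 − 30 = 46 left.
October 1995 has 31 days: 46 − 31 = 15 left.
15 days into November 1995 → November 15, 1995.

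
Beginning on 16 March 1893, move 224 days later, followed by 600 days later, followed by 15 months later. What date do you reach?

September 18, 1896

Advancing 224 days from March 16, 1893:
March has 31 days, so 31 − 16 = 15 days remain after March 16, 1893; 224 − 15 = 209 left.
April 1893 has 30 days: 209 − 30 = 179 left.
May 1893 has 31 days: 179 − 31 = 148 left.
June 1893 has 30 days: 148 − 30 = 118 left.
July 1893 has 31 days: 118 − 31 = 87 left.
August 1893 has 31 days: 87 − 31 = 56 left.
September 1893 has 30 days: 56 − 30 = 26 left.
26 days into October 1893 → October 26, 1893.
Counting forward 600 days from October 26, 1893:
October has 31 days, so 31 − 26 = 5 days remain after October 26, 1893; 600 − 5 = 595 left.
November 1893 has 30 days: 595 − 30 = 565 left.
December 1893 has 31 days: 565 − 31 = 534 left.
January 1894 has 31 days: 534 − 31 = 503 left.
February 1894 has 28 days (1894 is not a leap year): 503 − 28 = 475 left.
March 1894 has 31 days: 475 − 31 = 444 left.
April 1894 has 30 days: 444 − 30 = 414 left.
May 1894 has 31 days: 414 − 31 = 383 left.
June 1894 has 30 days: 383 − 30 = 353 left.
July 1894 has 31 days: 353 − 31 = 322 left.
August 1894 has 31 days: 322 − 31 = 291 left.
September 1894 has 30 days: 291 − 30 = 261 left.
October 1894 has 31 days: 261 − 31 = 230 left.
November 1894 has 30 days: 230 − 30 = 200 left.
December 1894 has 31 days: 200 − 31 = 169 left.
January 1895 has 31 days: 169 − 31 = 138 left.
February 1895 has 28 days (1895 is not a leap year): 138 − 28 = 110 left.
March 1895 has 31 days: 110 − 31 = 79 left.
April 1895 has 30 days: 79 − 30 = 49 left.
May 1895 has 31 days: 49 − 31 = 18 left.
18 days into June 1895 → June 18, 1895.
Counting forward 15 months from June 18, 1895:
month 6 + 15 = 21, which is month 9 of year 1896 → September 1896.
Day 18 is valid in September, giving September 18, 1896.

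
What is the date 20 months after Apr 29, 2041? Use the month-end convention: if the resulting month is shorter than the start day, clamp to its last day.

December 29, 2042

Advancing 20 months from April 29, 2041.
month 4 + 20 = 24, which is month 12 of year 2042 → December 2042.
Day 29 is valid in December, giving December 29, 2042.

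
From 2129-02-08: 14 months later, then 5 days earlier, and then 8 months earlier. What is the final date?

Advancing 14 months from February 8, 2129:
month 2 + 14 = 16, which is month 4 of year 2130 → April 2130.
Day 8 is valid in April, giving April 8, 2130.
Going back 5 days from April 8, 2130:
8 − 5 = 3, still in April 2130.
Subtracting 8 months from April 3, 2130:
month 4 − 8 = -4, which is month 8 of year 2129 → August 2129.
Day 3 is valid in August, giving August 3, 2129.

August 3, 2129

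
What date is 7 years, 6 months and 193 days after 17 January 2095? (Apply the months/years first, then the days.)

Advancing 7 years, 6 months and 193 days from January 17, 2095: first the month/year part, then the days.
+7 years → 2102; month 1 + 6 = 7 → July 2102.
Day 17 is valid in July, giving July 17, 2102.
Now add 193 days from July 17, 2102.
July has 31 days, so 31 − 17 = 14 days remain after July 17, 2102; 193 − 14 = 179 left.
August 2102 has 31 days: 179 − 31 = 148 left.
September 2102 has 30 days: 148 − 30 = 118 left.
October 2102 has 31 days: 118 − 31 = 87 left.
November 2102 has 30 days: 87 − 30 = 57 left.
December 2102 has 31 days: 57 − 31 = 26 left.
26 days into January 2103 → January 26, 2103.

January 26, 2103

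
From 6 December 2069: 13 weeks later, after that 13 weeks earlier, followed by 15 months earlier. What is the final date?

Advancing 13 weeks (= 91 days) from December 6, 2069:
December has 31 days, so 31 − 6 = 25 days remain after December 6, 2069; 91 − 25 = 66 left.
January 2070 has 31 days: 66 − 31 = 35 left.
February 2070 has 28 days (2070 is not a leap year): 35 − 28 = 7 left.
7 days into March 2070 → March 7, 2070.
Going back 13 weeks (= 91 days) from March 7, 2070:
Going back 7 days from March 7, 2070 reaches the end of the previous month; 91 − 7 = 84 left.
February 2070 has 28 days (2070 is not a leap year): 84 − 28 = 56 left.
January 2070 has 31 days: 56 − 31 = 25 left.
December 2069 has 31 days; 31 − 25 = 6 → December 6, 2069.
Going back 15 months from December 6, 2069:
month 12 − 15 = -3, which is month 9 of year 2068 → September 2068.
Day 6 is valid in September, giving September 6, 2068.

September 6, 2068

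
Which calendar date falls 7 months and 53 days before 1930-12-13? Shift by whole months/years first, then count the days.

Subtracting 7 months and 53 days from December 13, 1930: first the month/year part, then the days.
month 12 − 7 = 5 → May 1930.
Day 13 is valid in May, giving May 13, 1930.
Now subtract 53 days from May 13, 1930.
Going back 13 days from May 13, 1930 reaches the end of the previous month; 53 − 13 = 40 left.
April 1930 has 30 days: 40 − 30 = 10 left.
March 1930 has 31 days; 31 − 10 = 21 → March 21, 1930.

March 21, 1930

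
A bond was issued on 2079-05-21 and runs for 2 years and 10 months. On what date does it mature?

Adding 2 years and 10 months from May 21, 2079.
+2 years → 2081; month 5 + 10 = 15, which is month 3 of year 2082 → March 2082.
Day 21 is valid in March, giving March 21, 2082.

March 21, 2082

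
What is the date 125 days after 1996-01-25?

Adding 125 days from January 25, 1996.
January has 31 days, so 31 − 25 = 6 days remain after January 25, 1996; 125 − 6 = 119 left.
February 1996 has 29 days (1996 is a leap year): 119 − 29 = 90 left.
March 1996 has 31 days: 90 − 31 = 59 left.
April 1996 has 30 days: 59 − 30 = 29 left.
29 days into May 1996 → May 29, 1996.

May 29, 1996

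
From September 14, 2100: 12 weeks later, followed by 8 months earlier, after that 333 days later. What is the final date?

Adding 12 weeks (= 84 days) from September 14, 2100:
September has 30 days, so 30 − 14 = 16 days remain after September 14, 2100; 84 − 16 = 68 left.
October 2100 has 31 days: 68 − 31 = 37 left.
November 2100 has 30 days: 37 − 30 = 7 left.
7 days into December 2100 → December 7, 2100.
Going back 8 months from December 7, 2100:
month 12 − 8 = 4 → April 2100.
Day 7 is valid in April, giving April 7, 2100.
Adding 333 days from April 7, 2100:
April has 30 days, so 30 − 7 = 23 days remain after April 7, 2100; 333 − 23 = 310 left.
May 2100 has 31 days: 310 − 31 = 279 left.
June 2100 has 30 days: 279 − 30 = 249 left.
July 2100 has 31 days: 249 − 31 = 218 left.
August 2100 has 31 days: 218 − 31 = 187 left.
September 2100 has 30 days: 187 − 30 = 157 left.
October 2100 has 31 days: 157 − 31 = 126 left.
November 2100 has 30 days: 126 − 30 = 96 left.
December 2100 has 31 days: 96 − 31 = 65 left.
January 2101 has 31 days: 65 − 31 = 34 left.
February 2101 has 28 days (2101 is not a leap year): 34 − 28 = 6 left.
6 days into March 2101 → March 6, 2101.

March 6, 2101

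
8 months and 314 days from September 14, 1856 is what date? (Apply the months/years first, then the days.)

March 24, 1858

Counting forward 8 months and 314 days from September 14, 1856: first the month/year part, then the days.
month 9 + 8 = 17, which is month 5 of year 1857 → May 1857.
Day 14 is valid in May, giving May 14, 1857.
Now add 314 days from May 14, 1857.
May has 31 days, so 31 − 14 = 17 days remain after May 14, 1857; 314 − 17 = 297 left.
June 1857 has 30 days: 297 − 30 = 267 left.
July 1857 has 31 days: 267 − 31 = 236 left.
August 1857 has 31 days: 236 − 31 = 205 left.
September 1857 has 30 days: 205 − 30 = 175 left.
October 1857 has 31 days: 175 − 31 = 144 left.
November 1857 has 30 days: 144 − 30 = 114 left.
December 1857 has 31 days: 114 − 31 = 83 left.
January 1858 has 31 days: 83 − 31 = 52 left.
February 1858 has 28 days (1858 is not a leap year): 52 − 28 = 24 left.
24 days into March 1858 → March 24, 1858.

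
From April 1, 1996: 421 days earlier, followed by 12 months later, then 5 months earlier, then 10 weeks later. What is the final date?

November 14, 1995

Going back 421 days from April 1, 1996:
Going back 1 day from April 1, 1996 reaches the end of the previous month; 421 − 1 = 420 left.
March 1996 has 31 days: 420 − 31 = 389 left.
February 1996 has 29 days (1996 is a leap year): 389 − 29 = 360 left.
January 1996 has 31 days: 360 − 31 = 329 left.
December 1995 has 31 days: 329 − 31 = 298 left.
November 1995 has 30 days: 298 − 30 = 268 left.
October 1995 has 31 days: 268 − 31 = 237 left.
September 1995 has 30 days: 237 − 30 = 207 left.
August 1995 has 31 days: 207 − 31 = 176 left.
July 1995 has 31 days: 176 − 31 = 145 left.
June 1995 has 30 days: 145 − 30 = 115 left.
May 1995 has 31 days: 115 − 31 = 84 left.
April 1995 has 30 days: 84 − 30 = 54 left.
March 1995 has 31 days: 54 − 31 = 23 left.
February 1995 has 28 days; 28 − 23 = 5 → February 5, 1995.
Adding 12 months from February 5, 1995:
month 2 + 12 = 14, which is month 2 of year 1996 → February 1996.
Day 5 is valid in February, giving February 5, 1996.
Going back 5 months from February 5, 1996:
month 2 − 5 = -3, which is month 9 of year 1995 → September 1995.
Day 5 is valid in September, giving September 5, 1995.
Adding 10 weeks (= 70 days) from September 5, 1995:
September has 30 days, so 30 − 5 = 25 days remain after September 5, 1995; 70 − 25 = 45 left.
October 1995 has 31 days: 45 − 31 = 14 left.
14 days into November 1995 → November 14, 1995.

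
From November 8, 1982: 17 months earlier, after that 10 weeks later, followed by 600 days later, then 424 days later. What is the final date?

June 6, 1984

Counting back 17 months from November 8, 1982:
month 11 − 17 = -6, which is month 6 of year 1981 → June 1981.
Day 8 is valid in June, giving June 8, 1981.
Advancing 10 weeks (= 70 days) from June 8, 1981:
June has 30 days, so 30 − 8 = 22 days remain after June 8, 1981; 70 − 22 = 48 left.
July 1981 has 31 days: 48 − 31 = 17 left.
17 days into August 1981 → August 17, 1981.
Advancing 600 days from August 17, 1981:
August has 31 days, so 31 − 17 = 14 days remain after August 17, 1981; 600 − 14 = 586 left.
September 1981 has 30 days: 586 − 30 = 556 left.
October 1981 has 31 days: 556 − 31 = 525 left.
November 1981 has 30 days: 525 − 30 = 495 left.
December 1981 has 31 days: 495 − 31 = 464 left.
January 1982 has 31 days: 464 − 31 = 433 left.
February 1982 has 28 days (1982 is not a leap year): 433 − 28 = 405 left.
March 1982 has 31 days: 405 − 31 = 374 left.
April 1982 has 30 days: 374 − 30 = 344 left.
May 1982 has 31 days: 344 − 31 = 313 left.
June 1982 has 30 days: 313 − 30 = 283 left.
July 1982 has 31 days: 283 − 31 = 252 left.
August 1982 has 31 days: 252 − 31 = 221 left.
September 1982 has 30 days: 221 − 30 = 191 left.
October 1982 has 31 days: 191 − 31 = 160 left.
November 1982 has 30 days: 160 − 30 = 130 left.
December 1982 has 31 days: 130 − 31 = 99 left.
January 1983 has 31 days: 99 − 31 = 68 left.
February 1983 has 28 days (1983 is not a leap year): 68 − 28 = 40 left.
March 1983 has 31 days: 40 − 31 = 9 left.
9 days into April 1983 → April 9, 1983.
Counting forward 424 days from April 9, 1983:
April has 30 days, so 30 − 9 = 21 days remain after April 9, 1983; 424 − 21 = 403 left.
May 1983 has 31 days: 403 − 31 = 372 left.
June 1983 has 30 days: 372 − 30 = 342 left.
July 1983 has 31 days: 342 − 31 = 311 left.
August 1983 has 31 days: 311 − 31 = 280 left.
September 1983 has 30 days: 280 − 30 = 250 left.
October 1983 has 31 days: 250 − 31 = 219 left.
November 1983 has 30 days: 219 − 30 = 189 left.
December 1983 has 31 days: 189 − 31 = 158 left.
January 1984 has 31 days: 158 − 31 = 127 left.
February 1984 has 29 days (1984 is a leap year): 127 − 29 = 98 left.
March 1984 has 31 days: 98 − 31 = 67 left.
April 1984 has 30 days: 67 − 30 = 37 left.
May 1984 has 31 days: 37 − 31 = 6 left.
6 days into June 1984 → June 6, 1984.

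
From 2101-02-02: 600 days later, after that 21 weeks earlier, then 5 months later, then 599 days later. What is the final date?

Counting forward 600 days from February 2, 2101:
February has 28 days, so 28 − 2 = 26 days remain after February 2, 2101; 600 − 26 = 574 left.
March 2101 has 31 days: 574 − 31 = 543 left.
April 2101 has 30 days: 543 − 30 = 513 left.
May 2101 has 31 days: 513 − 31 = 482 left.
June 2101 has 30 days: 482 − 30 = 452 left.
July 2101 has 31 days: 452 − 31 = 421 left.
August 2101 has 31 days: 421 − 31 = 390 left.
September 2101 has 30 days: 390 − 30 = 360 left.
October 2101 has 31 days: 360 − 31 = 329 left.
November 2101 has 30 days: 329 − 30 = 299 left.
December 2101 has 31 days: 299 − 31 = 268 left.
January 2102 has 31 days: 268 − 31 = 237 left.
February 2102 has 28 days (2102 is not a leap year): 237 − 28 = 209 left.
March 2102 has 31 days: 209 − 31 = 178 left.
April 2102 has 30 days: 178 − 30 = 148 left.
May 2102 has 31 days: 148 − 31 = 117 left.
June 2102 has 30 days: 117 − 30 = 87 left.
July 2102 has 31 days: 87 − 31 = 56 left.
August 2102 has 31 days: 56 − 31 = 25 left.
25 days into September 2102 → September 25, 2102.
Subtracting 21 weeks (= 147 days) from September 25, 2102:
Going back 25 days from September 25, 2102 reaches the end of the previous month; 147 − 25 = 122 left.
August 2102 has 31 days: 122 − 31 = 91 left.
July 2102 has 31 days: 91 − 31 = 60 left.
June 2102 has 30 days: 60 − 30 = 30 left.
May 2102 has 31 days; 31 − 30 = 1 → May 1, 2102.
Counting forward 5 months from May 1, 2102:
month 5 + 5 = 10 → October 2102.
Day 1 is valid in October, giving October 1, 2102.
Counting forward 599 days from October 1, 2102:
October has 31 days, so 31 − 1 = 30 days remain after October 1, 2102; 599 − 30 = 569 left.
November 2102 has 30 days: 569 − 30 = 539 left.
December 2102 has 31 days: 539 − 31 = 508 left.
January 2103 has 31 days: 508 − 31 = 477 left.
February 2103 has 28 days (2103 is not a leap year): 477 − 28 = 449 left.
March 2103 has 31 days: 449 − 31 = 418 left.
April 2103 has 30 days: 418 − 30 = 388 left.
May 2103 has 31 days: 388 − 31 = 357 left.
June 2103 has 30 days: 357 − 30 = 327 left.
July 2103 has 31 days: 327 − 31 = 296 left.
August 2103 has 31 days: 296 − 31 = 265 left.
September 2103 has 30 days: 265 − 30 = 235 left.
October 2103 has 31 days: 235 − 31 = 204 left.
November 2103 has 30 days: 204 − 30 = 174 left.
December 2103 has 31 days: 174 − 31 = 143 left.
January 2104 has 31 days: 143 − 31 = 112 left.
February 2104 has 29 days (2104 is a leap year): 112 − 29 = 83 left.
March 2104 has 31 days: 83 − 31 = 52 left.
April 2104 has 30 days: 52 − 30 = 22 left.
22 days into May 2104 → May 22, 2104.

May 22, 2104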